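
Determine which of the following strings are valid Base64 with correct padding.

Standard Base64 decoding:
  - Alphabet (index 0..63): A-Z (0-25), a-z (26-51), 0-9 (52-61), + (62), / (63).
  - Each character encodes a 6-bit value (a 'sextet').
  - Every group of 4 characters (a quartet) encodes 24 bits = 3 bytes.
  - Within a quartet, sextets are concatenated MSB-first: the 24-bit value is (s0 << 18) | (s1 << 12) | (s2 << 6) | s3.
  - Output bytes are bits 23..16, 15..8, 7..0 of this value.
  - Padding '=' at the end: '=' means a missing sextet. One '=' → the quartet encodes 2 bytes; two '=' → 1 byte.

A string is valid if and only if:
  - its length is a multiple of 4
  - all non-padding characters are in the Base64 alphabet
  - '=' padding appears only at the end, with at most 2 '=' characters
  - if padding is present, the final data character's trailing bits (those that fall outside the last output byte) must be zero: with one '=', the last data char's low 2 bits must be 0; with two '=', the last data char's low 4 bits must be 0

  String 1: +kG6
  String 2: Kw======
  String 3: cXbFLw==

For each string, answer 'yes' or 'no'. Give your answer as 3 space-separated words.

String 1: '+kG6' → valid
String 2: 'Kw======' → invalid (6 pad chars (max 2))
String 3: 'cXbFLw==' → valid

Answer: yes no yes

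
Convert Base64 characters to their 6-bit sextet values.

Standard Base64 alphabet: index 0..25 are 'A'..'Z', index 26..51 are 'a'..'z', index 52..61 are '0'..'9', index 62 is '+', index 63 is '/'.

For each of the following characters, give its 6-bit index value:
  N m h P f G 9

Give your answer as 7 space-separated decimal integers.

Answer: 13 38 33 15 31 6 61

Derivation:
'N': A..Z range, ord('N') − ord('A') = 13
'm': a..z range, 26 + ord('m') − ord('a') = 38
'h': a..z range, 26 + ord('h') − ord('a') = 33
'P': A..Z range, ord('P') − ord('A') = 15
'f': a..z range, 26 + ord('f') − ord('a') = 31
'G': A..Z range, ord('G') − ord('A') = 6
'9': 0..9 range, 52 + ord('9') − ord('0') = 61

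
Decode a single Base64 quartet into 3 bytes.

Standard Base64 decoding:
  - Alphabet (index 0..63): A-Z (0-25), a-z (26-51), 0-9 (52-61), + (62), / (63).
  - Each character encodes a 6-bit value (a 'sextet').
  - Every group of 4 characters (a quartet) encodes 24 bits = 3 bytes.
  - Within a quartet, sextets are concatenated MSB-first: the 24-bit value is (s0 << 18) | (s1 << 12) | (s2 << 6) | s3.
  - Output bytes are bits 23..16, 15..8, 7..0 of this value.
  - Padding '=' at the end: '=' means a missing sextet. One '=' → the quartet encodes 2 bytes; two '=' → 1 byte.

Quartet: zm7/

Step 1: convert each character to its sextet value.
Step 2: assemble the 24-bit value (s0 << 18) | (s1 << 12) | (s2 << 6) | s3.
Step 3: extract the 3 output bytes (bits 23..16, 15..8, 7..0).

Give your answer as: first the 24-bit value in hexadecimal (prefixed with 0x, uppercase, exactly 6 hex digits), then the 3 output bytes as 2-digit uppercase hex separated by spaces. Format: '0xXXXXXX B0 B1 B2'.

Sextets: z=51, m=38, 7=59, /=63
24-bit: (51<<18) | (38<<12) | (59<<6) | 63
      = 0xCC0000 | 0x026000 | 0x000EC0 | 0x00003F
      = 0xCE6EFF
Bytes: (v>>16)&0xFF=CE, (v>>8)&0xFF=6E, v&0xFF=FF

Answer: 0xCE6EFF CE 6E FF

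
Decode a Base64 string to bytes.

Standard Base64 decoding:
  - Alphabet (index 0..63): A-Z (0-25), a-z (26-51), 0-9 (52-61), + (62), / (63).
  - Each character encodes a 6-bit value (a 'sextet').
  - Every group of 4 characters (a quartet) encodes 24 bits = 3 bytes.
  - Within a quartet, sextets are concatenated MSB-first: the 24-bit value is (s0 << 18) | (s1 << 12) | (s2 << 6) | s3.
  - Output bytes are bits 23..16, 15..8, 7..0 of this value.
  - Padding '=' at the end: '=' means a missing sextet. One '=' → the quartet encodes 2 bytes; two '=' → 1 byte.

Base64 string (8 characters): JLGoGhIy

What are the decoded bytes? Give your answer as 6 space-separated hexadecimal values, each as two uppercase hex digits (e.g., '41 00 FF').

Answer: 24 B1 A8 1A 12 32

Derivation:
After char 0 ('J'=9): chars_in_quartet=1 acc=0x9 bytes_emitted=0
After char 1 ('L'=11): chars_in_quartet=2 acc=0x24B bytes_emitted=0
After char 2 ('G'=6): chars_in_quartet=3 acc=0x92C6 bytes_emitted=0
After char 3 ('o'=40): chars_in_quartet=4 acc=0x24B1A8 -> emit 24 B1 A8, reset; bytes_emitted=3
After char 4 ('G'=6): chars_in_quartet=1 acc=0x6 bytes_emitted=3
After char 5 ('h'=33): chars_in_quartet=2 acc=0x1A1 bytes_emitted=3
After char 6 ('I'=8): chars_in_quartet=3 acc=0x6848 bytes_emitted=3
After char 7 ('y'=50): chars_in_quartet=4 acc=0x1A1232 -> emit 1A 12 32, reset; bytes_emitted=6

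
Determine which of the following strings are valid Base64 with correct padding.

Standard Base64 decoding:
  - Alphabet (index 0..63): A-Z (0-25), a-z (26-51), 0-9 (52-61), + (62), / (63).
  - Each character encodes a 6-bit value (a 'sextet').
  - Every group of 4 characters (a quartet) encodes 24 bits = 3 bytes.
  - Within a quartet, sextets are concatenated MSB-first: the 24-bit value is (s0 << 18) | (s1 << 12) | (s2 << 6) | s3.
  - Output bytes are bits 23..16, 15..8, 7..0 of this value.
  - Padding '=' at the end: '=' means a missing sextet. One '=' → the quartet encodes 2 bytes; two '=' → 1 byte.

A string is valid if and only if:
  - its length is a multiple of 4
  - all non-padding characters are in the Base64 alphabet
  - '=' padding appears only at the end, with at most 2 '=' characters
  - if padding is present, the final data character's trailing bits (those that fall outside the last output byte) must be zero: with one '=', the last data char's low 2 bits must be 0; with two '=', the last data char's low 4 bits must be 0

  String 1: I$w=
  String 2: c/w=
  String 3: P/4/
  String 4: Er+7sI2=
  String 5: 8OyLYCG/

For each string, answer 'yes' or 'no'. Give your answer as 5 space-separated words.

Answer: no yes yes no yes

Derivation:
String 1: 'I$w=' → invalid (bad char(s): ['$'])
String 2: 'c/w=' → valid
String 3: 'P/4/' → valid
String 4: 'Er+7sI2=' → invalid (bad trailing bits)
String 5: '8OyLYCG/' → valid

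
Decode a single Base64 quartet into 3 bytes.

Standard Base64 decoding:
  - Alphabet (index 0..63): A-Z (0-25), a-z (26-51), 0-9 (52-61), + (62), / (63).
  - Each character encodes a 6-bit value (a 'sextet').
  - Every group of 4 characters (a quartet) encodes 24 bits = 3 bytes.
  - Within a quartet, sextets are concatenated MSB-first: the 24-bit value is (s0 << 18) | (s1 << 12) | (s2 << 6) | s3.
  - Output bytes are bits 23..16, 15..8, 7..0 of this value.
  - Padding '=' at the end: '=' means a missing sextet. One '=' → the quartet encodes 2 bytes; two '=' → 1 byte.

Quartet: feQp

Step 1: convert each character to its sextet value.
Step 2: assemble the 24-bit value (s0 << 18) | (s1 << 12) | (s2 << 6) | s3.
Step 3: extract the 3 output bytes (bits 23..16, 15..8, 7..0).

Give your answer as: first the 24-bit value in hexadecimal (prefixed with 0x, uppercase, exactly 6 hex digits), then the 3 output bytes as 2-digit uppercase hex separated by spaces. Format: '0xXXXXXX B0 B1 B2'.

Answer: 0x7DE429 7D E4 29

Derivation:
Sextets: f=31, e=30, Q=16, p=41
24-bit: (31<<18) | (30<<12) | (16<<6) | 41
      = 0x7C0000 | 0x01E000 | 0x000400 | 0x000029
      = 0x7DE429
Bytes: (v>>16)&0xFF=7D, (v>>8)&0xFF=E4, v&0xFF=29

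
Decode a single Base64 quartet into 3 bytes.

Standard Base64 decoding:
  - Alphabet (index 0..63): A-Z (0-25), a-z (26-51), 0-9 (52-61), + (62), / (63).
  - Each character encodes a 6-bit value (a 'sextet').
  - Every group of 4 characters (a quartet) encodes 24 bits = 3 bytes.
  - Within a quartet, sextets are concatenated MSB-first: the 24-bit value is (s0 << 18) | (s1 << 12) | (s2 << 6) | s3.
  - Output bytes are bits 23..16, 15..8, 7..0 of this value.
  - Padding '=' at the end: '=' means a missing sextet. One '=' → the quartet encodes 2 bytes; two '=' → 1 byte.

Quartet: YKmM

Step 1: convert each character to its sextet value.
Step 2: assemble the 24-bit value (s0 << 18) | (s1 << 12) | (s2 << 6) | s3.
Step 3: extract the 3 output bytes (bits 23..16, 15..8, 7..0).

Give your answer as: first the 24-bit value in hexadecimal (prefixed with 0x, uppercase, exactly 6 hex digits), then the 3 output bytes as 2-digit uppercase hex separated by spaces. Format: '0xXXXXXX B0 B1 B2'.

Sextets: Y=24, K=10, m=38, M=12
24-bit: (24<<18) | (10<<12) | (38<<6) | 12
      = 0x600000 | 0x00A000 | 0x000980 | 0x00000C
      = 0x60A98C
Bytes: (v>>16)&0xFF=60, (v>>8)&0xFF=A9, v&0xFF=8C

Answer: 0x60A98C 60 A9 8C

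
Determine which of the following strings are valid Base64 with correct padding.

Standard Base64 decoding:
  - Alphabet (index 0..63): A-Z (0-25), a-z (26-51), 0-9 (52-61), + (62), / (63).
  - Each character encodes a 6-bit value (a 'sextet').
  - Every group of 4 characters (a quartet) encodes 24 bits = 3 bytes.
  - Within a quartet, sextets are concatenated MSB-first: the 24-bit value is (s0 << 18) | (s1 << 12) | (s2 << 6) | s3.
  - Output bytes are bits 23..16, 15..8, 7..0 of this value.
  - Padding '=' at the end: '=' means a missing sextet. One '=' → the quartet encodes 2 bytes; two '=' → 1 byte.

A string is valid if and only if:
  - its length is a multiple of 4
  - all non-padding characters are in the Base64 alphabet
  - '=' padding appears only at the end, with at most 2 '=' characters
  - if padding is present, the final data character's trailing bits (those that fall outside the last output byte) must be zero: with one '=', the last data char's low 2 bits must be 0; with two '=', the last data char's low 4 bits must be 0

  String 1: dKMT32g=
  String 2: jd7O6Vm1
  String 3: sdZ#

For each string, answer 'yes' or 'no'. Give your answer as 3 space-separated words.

Answer: yes yes no

Derivation:
String 1: 'dKMT32g=' → valid
String 2: 'jd7O6Vm1' → valid
String 3: 'sdZ#' → invalid (bad char(s): ['#'])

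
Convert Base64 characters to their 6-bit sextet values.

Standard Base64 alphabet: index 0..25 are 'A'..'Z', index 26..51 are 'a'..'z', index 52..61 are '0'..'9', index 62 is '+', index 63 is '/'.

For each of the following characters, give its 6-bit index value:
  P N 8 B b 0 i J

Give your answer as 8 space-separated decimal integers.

Answer: 15 13 60 1 27 52 34 9

Derivation:
'P': A..Z range, ord('P') − ord('A') = 15
'N': A..Z range, ord('N') − ord('A') = 13
'8': 0..9 range, 52 + ord('8') − ord('0') = 60
'B': A..Z range, ord('B') − ord('A') = 1
'b': a..z range, 26 + ord('b') − ord('a') = 27
'0': 0..9 range, 52 + ord('0') − ord('0') = 52
'i': a..z range, 26 + ord('i') − ord('a') = 34
'J': A..Z range, ord('J') − ord('A') = 9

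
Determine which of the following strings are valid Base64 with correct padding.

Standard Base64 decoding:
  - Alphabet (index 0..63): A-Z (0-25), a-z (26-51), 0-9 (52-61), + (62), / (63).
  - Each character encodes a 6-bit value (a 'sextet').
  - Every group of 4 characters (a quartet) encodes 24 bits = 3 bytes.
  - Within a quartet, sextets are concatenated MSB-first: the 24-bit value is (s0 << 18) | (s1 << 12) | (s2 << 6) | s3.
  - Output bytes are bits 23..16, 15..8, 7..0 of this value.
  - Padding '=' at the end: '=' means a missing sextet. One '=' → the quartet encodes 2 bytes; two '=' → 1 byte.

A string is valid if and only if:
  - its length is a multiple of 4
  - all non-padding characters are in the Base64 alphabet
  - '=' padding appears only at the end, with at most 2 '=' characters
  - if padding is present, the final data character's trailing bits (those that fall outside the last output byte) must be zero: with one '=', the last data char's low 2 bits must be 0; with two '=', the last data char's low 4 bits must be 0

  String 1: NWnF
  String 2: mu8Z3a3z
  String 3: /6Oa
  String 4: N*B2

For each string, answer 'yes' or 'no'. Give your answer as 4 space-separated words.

String 1: 'NWnF' → valid
String 2: 'mu8Z3a3z' → valid
String 3: '/6Oa' → valid
String 4: 'N*B2' → invalid (bad char(s): ['*'])

Answer: yes yes yes no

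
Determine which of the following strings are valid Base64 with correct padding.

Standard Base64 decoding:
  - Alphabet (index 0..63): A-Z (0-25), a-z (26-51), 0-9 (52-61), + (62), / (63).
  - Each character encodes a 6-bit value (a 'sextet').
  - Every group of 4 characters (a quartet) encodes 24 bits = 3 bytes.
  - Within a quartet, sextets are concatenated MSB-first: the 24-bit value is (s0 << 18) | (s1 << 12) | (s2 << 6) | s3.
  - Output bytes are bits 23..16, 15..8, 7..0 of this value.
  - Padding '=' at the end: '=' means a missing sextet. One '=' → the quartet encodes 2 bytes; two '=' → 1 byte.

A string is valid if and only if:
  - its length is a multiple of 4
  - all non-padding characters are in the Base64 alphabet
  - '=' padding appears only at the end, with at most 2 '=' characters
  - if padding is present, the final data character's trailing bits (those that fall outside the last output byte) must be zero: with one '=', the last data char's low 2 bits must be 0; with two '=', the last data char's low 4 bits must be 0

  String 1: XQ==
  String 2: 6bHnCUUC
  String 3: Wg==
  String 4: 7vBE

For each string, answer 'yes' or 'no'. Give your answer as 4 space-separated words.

Answer: yes yes yes yes

Derivation:
String 1: 'XQ==' → valid
String 2: '6bHnCUUC' → valid
String 3: 'Wg==' → valid
String 4: '7vBE' → valid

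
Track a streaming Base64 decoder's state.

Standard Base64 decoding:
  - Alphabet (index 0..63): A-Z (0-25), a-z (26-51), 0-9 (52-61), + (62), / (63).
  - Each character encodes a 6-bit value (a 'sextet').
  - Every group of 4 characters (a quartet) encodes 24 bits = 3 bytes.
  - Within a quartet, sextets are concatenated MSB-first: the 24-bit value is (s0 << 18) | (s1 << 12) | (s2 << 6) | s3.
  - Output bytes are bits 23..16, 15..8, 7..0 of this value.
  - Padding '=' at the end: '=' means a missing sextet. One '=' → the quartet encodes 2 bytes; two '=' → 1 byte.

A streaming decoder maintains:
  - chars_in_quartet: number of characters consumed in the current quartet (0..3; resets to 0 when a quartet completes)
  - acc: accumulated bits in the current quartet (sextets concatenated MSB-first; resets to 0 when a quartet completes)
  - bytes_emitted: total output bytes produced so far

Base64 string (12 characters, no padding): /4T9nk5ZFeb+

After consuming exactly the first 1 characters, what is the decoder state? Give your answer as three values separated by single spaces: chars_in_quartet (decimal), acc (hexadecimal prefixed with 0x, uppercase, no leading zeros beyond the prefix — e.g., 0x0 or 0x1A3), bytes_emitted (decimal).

Answer: 1 0x3F 0

Derivation:
After char 0 ('/'=63): chars_in_quartet=1 acc=0x3F bytes_emitted=0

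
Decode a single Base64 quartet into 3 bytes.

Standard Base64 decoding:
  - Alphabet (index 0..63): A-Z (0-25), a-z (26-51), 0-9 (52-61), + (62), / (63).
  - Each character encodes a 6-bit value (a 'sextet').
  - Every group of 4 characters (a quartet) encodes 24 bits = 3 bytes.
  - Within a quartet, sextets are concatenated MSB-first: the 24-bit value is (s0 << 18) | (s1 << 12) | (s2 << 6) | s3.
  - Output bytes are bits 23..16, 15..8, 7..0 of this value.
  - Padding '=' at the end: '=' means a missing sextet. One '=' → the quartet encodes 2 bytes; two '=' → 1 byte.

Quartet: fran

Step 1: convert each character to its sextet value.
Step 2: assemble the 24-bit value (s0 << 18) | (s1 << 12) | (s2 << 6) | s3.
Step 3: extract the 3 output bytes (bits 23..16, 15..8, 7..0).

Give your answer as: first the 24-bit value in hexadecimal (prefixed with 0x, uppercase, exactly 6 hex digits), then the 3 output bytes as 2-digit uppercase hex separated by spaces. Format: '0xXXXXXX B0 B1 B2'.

Answer: 0x7EB6A7 7E B6 A7

Derivation:
Sextets: f=31, r=43, a=26, n=39
24-bit: (31<<18) | (43<<12) | (26<<6) | 39
      = 0x7C0000 | 0x02B000 | 0x000680 | 0x000027
      = 0x7EB6A7
Bytes: (v>>16)&0xFF=7E, (v>>8)&0xFF=B6, v&0xFF=A7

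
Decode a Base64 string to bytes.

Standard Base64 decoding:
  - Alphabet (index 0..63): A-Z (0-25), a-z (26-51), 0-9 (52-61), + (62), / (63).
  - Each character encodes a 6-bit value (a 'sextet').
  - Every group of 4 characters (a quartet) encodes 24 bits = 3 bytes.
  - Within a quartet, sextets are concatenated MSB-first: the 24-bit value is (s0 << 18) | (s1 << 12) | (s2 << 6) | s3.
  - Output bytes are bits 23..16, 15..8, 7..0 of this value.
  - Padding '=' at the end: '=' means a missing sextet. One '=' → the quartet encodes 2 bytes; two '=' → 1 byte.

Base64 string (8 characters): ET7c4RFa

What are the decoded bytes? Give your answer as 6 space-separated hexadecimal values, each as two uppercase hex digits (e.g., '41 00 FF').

Answer: 11 3E DC E1 11 5A

Derivation:
After char 0 ('E'=4): chars_in_quartet=1 acc=0x4 bytes_emitted=0
After char 1 ('T'=19): chars_in_quartet=2 acc=0x113 bytes_emitted=0
After char 2 ('7'=59): chars_in_quartet=3 acc=0x44FB bytes_emitted=0
After char 3 ('c'=28): chars_in_quartet=4 acc=0x113EDC -> emit 11 3E DC, reset; bytes_emitted=3
After char 4 ('4'=56): chars_in_quartet=1 acc=0x38 bytes_emitted=3
After char 5 ('R'=17): chars_in_quartet=2 acc=0xE11 bytes_emitted=3
After char 6 ('F'=5): chars_in_quartet=3 acc=0x38445 bytes_emitted=3
After char 7 ('a'=26): chars_in_quartet=4 acc=0xE1115A -> emit E1 11 5A, reset; bytes_emitted=6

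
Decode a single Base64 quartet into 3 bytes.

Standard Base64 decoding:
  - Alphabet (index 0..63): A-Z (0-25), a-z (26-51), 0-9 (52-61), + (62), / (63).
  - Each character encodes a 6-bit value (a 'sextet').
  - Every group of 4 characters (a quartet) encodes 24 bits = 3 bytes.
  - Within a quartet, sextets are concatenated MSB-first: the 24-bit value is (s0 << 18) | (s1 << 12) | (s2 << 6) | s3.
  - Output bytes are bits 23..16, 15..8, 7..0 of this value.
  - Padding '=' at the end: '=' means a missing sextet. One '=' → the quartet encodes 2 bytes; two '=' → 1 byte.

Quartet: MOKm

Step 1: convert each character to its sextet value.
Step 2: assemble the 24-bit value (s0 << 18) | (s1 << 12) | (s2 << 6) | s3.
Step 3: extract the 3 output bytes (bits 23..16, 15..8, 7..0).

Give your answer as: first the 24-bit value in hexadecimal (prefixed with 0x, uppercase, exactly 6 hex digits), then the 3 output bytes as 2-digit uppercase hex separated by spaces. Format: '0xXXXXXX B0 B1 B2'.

Sextets: M=12, O=14, K=10, m=38
24-bit: (12<<18) | (14<<12) | (10<<6) | 38
      = 0x300000 | 0x00E000 | 0x000280 | 0x000026
      = 0x30E2A6
Bytes: (v>>16)&0xFF=30, (v>>8)&0xFF=E2, v&0xFF=A6

Answer: 0x30E2A6 30 E2 A6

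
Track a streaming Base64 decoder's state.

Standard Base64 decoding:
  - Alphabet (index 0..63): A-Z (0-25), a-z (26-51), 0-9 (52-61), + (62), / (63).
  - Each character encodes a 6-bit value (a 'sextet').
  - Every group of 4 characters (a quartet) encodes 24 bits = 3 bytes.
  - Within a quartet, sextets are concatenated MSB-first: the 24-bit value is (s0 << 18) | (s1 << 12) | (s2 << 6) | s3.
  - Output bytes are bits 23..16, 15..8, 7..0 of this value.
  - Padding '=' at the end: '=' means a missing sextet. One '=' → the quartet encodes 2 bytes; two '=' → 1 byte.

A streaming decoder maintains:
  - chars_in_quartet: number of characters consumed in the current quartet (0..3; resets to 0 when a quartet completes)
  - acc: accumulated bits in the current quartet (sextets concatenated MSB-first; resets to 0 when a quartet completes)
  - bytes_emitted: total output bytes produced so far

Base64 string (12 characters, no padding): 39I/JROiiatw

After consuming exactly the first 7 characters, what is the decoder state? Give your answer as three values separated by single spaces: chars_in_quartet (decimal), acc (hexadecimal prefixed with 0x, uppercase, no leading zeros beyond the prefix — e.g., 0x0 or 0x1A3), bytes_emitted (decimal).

Answer: 3 0x944E 3

Derivation:
After char 0 ('3'=55): chars_in_quartet=1 acc=0x37 bytes_emitted=0
After char 1 ('9'=61): chars_in_quartet=2 acc=0xDFD bytes_emitted=0
After char 2 ('I'=8): chars_in_quartet=3 acc=0x37F48 bytes_emitted=0
After char 3 ('/'=63): chars_in_quartet=4 acc=0xDFD23F -> emit DF D2 3F, reset; bytes_emitted=3
After char 4 ('J'=9): chars_in_quartet=1 acc=0x9 bytes_emitted=3
After char 5 ('R'=17): chars_in_quartet=2 acc=0x251 bytes_emitted=3
After char 6 ('O'=14): chars_in_quartet=3 acc=0x944E bytes_emitted=3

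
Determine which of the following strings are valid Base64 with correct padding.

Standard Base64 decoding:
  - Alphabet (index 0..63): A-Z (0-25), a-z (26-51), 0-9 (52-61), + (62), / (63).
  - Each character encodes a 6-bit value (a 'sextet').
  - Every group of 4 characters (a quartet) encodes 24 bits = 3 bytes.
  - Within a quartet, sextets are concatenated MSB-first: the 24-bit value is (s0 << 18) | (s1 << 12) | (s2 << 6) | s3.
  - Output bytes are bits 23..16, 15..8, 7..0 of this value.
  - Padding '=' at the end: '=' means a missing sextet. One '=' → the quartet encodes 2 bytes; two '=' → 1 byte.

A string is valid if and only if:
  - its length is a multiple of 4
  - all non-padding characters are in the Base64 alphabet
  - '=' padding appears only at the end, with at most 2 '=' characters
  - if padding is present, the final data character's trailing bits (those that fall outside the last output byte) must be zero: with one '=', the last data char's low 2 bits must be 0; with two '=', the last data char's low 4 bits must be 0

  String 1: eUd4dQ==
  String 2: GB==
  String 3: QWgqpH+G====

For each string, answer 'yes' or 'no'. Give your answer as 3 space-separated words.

String 1: 'eUd4dQ==' → valid
String 2: 'GB==' → invalid (bad trailing bits)
String 3: 'QWgqpH+G====' → invalid (4 pad chars (max 2))

Answer: yes no no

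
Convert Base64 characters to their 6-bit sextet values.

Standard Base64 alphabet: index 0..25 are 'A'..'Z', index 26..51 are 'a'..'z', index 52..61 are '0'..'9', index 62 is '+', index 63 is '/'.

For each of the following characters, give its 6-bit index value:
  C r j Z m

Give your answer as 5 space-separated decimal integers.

'C': A..Z range, ord('C') − ord('A') = 2
'r': a..z range, 26 + ord('r') − ord('a') = 43
'j': a..z range, 26 + ord('j') − ord('a') = 35
'Z': A..Z range, ord('Z') − ord('A') = 25
'm': a..z range, 26 + ord('m') − ord('a') = 38

Answer: 2 43 35 25 38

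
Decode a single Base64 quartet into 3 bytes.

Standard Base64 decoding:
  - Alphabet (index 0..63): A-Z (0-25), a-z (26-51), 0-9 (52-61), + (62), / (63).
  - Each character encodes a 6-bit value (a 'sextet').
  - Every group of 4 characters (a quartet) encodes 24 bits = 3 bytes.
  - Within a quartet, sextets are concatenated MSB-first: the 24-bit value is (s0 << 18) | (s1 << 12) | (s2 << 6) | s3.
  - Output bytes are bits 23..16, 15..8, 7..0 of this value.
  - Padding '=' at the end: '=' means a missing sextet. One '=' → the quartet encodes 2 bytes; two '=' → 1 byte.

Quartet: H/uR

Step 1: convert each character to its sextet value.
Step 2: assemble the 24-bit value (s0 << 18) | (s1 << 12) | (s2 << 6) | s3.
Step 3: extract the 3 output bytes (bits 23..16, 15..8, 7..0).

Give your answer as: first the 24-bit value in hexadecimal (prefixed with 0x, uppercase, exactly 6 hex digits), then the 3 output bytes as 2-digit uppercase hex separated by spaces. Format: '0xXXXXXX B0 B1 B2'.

Sextets: H=7, /=63, u=46, R=17
24-bit: (7<<18) | (63<<12) | (46<<6) | 17
      = 0x1C0000 | 0x03F000 | 0x000B80 | 0x000011
      = 0x1FFB91
Bytes: (v>>16)&0xFF=1F, (v>>8)&0xFF=FB, v&0xFF=91

Answer: 0x1FFB91 1F FB 91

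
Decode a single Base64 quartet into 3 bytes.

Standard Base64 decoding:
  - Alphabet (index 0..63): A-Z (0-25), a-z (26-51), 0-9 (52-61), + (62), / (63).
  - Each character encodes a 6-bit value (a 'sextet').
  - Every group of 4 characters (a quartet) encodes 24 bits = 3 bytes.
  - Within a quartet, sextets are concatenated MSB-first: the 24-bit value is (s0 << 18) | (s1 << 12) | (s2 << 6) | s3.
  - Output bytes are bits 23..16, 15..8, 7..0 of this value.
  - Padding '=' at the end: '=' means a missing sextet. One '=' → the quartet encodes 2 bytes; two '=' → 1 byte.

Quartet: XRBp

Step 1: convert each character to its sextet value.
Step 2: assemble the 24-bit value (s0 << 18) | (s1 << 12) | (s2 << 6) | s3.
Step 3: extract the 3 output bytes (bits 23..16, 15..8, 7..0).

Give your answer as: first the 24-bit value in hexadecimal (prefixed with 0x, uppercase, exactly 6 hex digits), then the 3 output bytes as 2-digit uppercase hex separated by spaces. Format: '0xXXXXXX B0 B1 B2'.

Sextets: X=23, R=17, B=1, p=41
24-bit: (23<<18) | (17<<12) | (1<<6) | 41
      = 0x5C0000 | 0x011000 | 0x000040 | 0x000029
      = 0x5D1069
Bytes: (v>>16)&0xFF=5D, (v>>8)&0xFF=10, v&0xFF=69

Answer: 0x5D1069 5D 10 69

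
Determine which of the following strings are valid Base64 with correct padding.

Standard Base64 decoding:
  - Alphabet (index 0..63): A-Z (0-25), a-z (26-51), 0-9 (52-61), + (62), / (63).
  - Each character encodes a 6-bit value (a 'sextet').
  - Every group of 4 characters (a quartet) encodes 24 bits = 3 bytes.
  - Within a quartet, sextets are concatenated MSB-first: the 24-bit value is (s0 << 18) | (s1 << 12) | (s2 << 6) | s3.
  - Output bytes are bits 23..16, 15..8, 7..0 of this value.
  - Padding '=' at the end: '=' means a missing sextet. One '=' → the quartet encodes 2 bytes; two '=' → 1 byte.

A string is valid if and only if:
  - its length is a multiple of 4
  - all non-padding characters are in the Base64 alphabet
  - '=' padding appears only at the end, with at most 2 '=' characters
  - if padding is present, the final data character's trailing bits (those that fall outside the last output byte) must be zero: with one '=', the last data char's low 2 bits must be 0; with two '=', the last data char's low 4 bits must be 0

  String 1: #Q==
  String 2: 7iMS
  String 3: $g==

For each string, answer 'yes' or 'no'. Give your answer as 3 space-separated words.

Answer: no yes no

Derivation:
String 1: '#Q==' → invalid (bad char(s): ['#'])
String 2: '7iMS' → valid
String 3: '$g==' → invalid (bad char(s): ['$'])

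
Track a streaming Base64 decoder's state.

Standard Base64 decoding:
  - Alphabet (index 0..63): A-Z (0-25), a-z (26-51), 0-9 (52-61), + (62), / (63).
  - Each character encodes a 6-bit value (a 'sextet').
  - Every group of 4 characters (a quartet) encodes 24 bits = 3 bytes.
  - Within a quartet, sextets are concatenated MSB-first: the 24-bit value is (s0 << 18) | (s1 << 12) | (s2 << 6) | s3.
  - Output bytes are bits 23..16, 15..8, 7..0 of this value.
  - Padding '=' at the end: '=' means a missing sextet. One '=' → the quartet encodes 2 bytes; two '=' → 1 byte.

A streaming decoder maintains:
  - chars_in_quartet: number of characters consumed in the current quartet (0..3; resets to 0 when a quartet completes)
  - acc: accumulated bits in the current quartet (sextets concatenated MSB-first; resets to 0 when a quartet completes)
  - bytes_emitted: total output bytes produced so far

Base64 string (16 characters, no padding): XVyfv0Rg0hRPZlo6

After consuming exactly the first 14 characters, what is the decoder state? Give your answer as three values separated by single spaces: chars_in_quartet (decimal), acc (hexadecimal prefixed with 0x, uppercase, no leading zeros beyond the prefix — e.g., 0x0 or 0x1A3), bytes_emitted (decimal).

Answer: 2 0x665 9

Derivation:
After char 0 ('X'=23): chars_in_quartet=1 acc=0x17 bytes_emitted=0
After char 1 ('V'=21): chars_in_quartet=2 acc=0x5D5 bytes_emitted=0
After char 2 ('y'=50): chars_in_quartet=3 acc=0x17572 bytes_emitted=0
After char 3 ('f'=31): chars_in_quartet=4 acc=0x5D5C9F -> emit 5D 5C 9F, reset; bytes_emitted=3
After char 4 ('v'=47): chars_in_quartet=1 acc=0x2F bytes_emitted=3
After char 5 ('0'=52): chars_in_quartet=2 acc=0xBF4 bytes_emitted=3
After char 6 ('R'=17): chars_in_quartet=3 acc=0x2FD11 bytes_emitted=3
After char 7 ('g'=32): chars_in_quartet=4 acc=0xBF4460 -> emit BF 44 60, reset; bytes_emitted=6
After char 8 ('0'=52): chars_in_quartet=1 acc=0x34 bytes_emitted=6
After char 9 ('h'=33): chars_in_quartet=2 acc=0xD21 bytes_emitted=6
After char 10 ('R'=17): chars_in_quartet=3 acc=0x34851 bytes_emitted=6
After char 11 ('P'=15): chars_in_quartet=4 acc=0xD2144F -> emit D2 14 4F, reset; bytes_emitted=9
After char 12 ('Z'=25): chars_in_quartet=1 acc=0x19 bytes_emitted=9
After char 13 ('l'=37): chars_in_quartet=2 acc=0x665 bytes_emitted=9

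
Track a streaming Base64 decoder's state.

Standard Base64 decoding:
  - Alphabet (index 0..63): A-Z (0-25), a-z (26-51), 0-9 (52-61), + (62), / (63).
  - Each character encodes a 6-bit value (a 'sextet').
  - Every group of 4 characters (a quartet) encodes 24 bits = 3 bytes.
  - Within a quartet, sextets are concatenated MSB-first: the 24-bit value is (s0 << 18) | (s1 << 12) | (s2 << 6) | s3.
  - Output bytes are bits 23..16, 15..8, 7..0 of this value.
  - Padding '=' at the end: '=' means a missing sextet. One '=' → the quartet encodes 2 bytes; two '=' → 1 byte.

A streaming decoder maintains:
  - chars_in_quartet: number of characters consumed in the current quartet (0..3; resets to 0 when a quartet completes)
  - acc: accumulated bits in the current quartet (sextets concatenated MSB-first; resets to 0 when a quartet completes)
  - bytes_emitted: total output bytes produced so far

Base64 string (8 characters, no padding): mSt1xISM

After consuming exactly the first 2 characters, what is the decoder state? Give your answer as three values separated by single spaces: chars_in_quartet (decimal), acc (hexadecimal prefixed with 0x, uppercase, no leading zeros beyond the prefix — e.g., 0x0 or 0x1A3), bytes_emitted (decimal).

After char 0 ('m'=38): chars_in_quartet=1 acc=0x26 bytes_emitted=0
After char 1 ('S'=18): chars_in_quartet=2 acc=0x992 bytes_emitted=0

Answer: 2 0x992 0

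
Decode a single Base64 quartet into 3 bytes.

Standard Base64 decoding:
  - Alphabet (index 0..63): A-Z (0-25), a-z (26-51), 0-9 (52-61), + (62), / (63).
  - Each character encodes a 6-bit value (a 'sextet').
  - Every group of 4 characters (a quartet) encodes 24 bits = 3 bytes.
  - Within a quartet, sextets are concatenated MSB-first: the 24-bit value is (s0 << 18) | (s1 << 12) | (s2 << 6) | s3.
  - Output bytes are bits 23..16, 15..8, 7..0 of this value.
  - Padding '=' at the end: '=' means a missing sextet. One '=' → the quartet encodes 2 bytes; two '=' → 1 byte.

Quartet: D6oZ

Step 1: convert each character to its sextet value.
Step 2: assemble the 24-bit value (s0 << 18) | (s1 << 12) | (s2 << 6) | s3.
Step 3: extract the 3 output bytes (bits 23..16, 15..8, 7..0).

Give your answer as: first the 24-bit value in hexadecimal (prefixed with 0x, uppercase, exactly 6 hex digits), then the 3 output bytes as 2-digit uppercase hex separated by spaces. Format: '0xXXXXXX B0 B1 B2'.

Sextets: D=3, 6=58, o=40, Z=25
24-bit: (3<<18) | (58<<12) | (40<<6) | 25
      = 0x0C0000 | 0x03A000 | 0x000A00 | 0x000019
      = 0x0FAA19
Bytes: (v>>16)&0xFF=0F, (v>>8)&0xFF=AA, v&0xFF=19

Answer: 0x0FAA19 0F AA 19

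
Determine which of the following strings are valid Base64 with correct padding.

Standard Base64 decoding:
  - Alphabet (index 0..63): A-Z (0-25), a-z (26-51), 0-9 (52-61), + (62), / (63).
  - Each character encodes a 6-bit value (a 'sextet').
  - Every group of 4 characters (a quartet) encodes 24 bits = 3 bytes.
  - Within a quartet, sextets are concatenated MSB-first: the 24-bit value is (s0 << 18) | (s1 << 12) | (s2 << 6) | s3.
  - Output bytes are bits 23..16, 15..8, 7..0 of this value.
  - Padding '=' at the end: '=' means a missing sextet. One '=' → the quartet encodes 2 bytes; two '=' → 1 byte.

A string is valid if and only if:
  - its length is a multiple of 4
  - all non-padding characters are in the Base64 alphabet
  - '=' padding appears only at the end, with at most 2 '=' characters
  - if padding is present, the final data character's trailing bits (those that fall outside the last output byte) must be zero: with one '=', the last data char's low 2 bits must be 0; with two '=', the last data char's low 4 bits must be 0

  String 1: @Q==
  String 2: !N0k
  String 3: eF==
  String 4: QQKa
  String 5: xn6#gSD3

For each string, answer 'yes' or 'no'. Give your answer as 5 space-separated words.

String 1: '@Q==' → invalid (bad char(s): ['@'])
String 2: '!N0k' → invalid (bad char(s): ['!'])
String 3: 'eF==' → invalid (bad trailing bits)
String 4: 'QQKa' → valid
String 5: 'xn6#gSD3' → invalid (bad char(s): ['#'])

Answer: no no no yes no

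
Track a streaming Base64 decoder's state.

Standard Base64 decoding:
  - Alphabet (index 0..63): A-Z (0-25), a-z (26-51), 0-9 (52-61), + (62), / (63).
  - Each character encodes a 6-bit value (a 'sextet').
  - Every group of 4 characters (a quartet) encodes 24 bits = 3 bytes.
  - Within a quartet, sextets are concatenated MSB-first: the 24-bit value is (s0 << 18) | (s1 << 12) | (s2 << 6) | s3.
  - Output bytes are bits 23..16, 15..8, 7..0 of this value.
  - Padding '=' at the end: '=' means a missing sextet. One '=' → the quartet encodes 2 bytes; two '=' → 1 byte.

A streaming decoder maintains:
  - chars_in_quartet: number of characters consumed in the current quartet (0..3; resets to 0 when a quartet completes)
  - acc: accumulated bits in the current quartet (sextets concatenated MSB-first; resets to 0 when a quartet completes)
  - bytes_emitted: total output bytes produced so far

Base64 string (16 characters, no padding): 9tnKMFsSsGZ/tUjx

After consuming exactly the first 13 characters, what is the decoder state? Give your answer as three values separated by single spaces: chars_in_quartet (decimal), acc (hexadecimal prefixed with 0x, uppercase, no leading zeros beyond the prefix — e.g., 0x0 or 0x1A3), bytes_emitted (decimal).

Answer: 1 0x2D 9

Derivation:
After char 0 ('9'=61): chars_in_quartet=1 acc=0x3D bytes_emitted=0
After char 1 ('t'=45): chars_in_quartet=2 acc=0xF6D bytes_emitted=0
After char 2 ('n'=39): chars_in_quartet=3 acc=0x3DB67 bytes_emitted=0
After char 3 ('K'=10): chars_in_quartet=4 acc=0xF6D9CA -> emit F6 D9 CA, reset; bytes_emitted=3
After char 4 ('M'=12): chars_in_quartet=1 acc=0xC bytes_emitted=3
After char 5 ('F'=5): chars_in_quartet=2 acc=0x305 bytes_emitted=3
After char 6 ('s'=44): chars_in_quartet=3 acc=0xC16C bytes_emitted=3
After char 7 ('S'=18): chars_in_quartet=4 acc=0x305B12 -> emit 30 5B 12, reset; bytes_emitted=6
After char 8 ('s'=44): chars_in_quartet=1 acc=0x2C bytes_emitted=6
After char 9 ('G'=6): chars_in_quartet=2 acc=0xB06 bytes_emitted=6
After char 10 ('Z'=25): chars_in_quartet=3 acc=0x2C199 bytes_emitted=6
After char 11 ('/'=63): chars_in_quartet=4 acc=0xB0667F -> emit B0 66 7F, reset; bytes_emitted=9
After char 12 ('t'=45): chars_in_quartet=1 acc=0x2D bytes_emitted=9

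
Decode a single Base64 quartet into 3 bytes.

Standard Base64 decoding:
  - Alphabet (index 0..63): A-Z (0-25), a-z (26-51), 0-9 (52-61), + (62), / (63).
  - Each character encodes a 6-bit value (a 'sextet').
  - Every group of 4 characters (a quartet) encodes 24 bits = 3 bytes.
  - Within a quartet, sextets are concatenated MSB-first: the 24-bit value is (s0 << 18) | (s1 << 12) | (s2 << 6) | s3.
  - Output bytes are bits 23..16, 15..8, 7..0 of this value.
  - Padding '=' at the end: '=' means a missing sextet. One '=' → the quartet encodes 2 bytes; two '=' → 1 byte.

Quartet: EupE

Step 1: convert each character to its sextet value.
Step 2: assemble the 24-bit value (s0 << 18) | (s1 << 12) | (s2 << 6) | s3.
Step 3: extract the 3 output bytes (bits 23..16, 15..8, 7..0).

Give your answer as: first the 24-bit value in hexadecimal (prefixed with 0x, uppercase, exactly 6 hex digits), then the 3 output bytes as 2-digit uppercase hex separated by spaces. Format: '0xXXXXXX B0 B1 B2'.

Sextets: E=4, u=46, p=41, E=4
24-bit: (4<<18) | (46<<12) | (41<<6) | 4
      = 0x100000 | 0x02E000 | 0x000A40 | 0x000004
      = 0x12EA44
Bytes: (v>>16)&0xFF=12, (v>>8)&0xFF=EA, v&0xFF=44

Answer: 0x12EA44 12 EA 44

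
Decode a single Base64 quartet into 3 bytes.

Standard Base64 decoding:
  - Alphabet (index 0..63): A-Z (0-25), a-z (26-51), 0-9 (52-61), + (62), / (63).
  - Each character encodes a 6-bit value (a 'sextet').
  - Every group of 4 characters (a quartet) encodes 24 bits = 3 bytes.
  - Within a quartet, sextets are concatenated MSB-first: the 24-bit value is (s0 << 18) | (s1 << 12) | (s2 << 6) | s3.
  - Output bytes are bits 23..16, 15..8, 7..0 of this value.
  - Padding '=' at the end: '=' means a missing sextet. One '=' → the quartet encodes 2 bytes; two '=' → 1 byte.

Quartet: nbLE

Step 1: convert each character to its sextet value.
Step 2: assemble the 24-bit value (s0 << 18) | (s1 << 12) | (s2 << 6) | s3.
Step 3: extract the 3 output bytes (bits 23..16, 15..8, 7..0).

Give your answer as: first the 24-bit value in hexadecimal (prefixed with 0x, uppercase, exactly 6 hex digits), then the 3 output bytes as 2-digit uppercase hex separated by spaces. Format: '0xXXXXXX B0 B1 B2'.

Sextets: n=39, b=27, L=11, E=4
24-bit: (39<<18) | (27<<12) | (11<<6) | 4
      = 0x9C0000 | 0x01B000 | 0x0002C0 | 0x000004
      = 0x9DB2C4
Bytes: (v>>16)&0xFF=9D, (v>>8)&0xFF=B2, v&0xFF=C4

Answer: 0x9DB2C4 9D B2 C4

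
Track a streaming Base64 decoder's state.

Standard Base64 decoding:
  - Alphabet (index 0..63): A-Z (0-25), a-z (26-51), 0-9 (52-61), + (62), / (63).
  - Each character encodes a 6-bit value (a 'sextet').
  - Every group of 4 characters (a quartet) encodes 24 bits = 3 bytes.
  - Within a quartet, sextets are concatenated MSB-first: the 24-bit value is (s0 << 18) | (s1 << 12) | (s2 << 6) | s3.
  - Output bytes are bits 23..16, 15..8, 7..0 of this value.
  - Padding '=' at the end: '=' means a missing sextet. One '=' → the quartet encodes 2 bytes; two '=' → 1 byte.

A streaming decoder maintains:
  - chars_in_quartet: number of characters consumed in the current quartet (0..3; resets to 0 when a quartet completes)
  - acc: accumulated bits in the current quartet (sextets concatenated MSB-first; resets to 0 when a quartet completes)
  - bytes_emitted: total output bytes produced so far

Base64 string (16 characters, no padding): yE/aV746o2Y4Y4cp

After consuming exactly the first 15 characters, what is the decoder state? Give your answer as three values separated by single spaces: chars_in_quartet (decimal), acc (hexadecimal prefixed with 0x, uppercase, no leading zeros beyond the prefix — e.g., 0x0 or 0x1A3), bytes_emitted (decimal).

After char 0 ('y'=50): chars_in_quartet=1 acc=0x32 bytes_emitted=0
After char 1 ('E'=4): chars_in_quartet=2 acc=0xC84 bytes_emitted=0
After char 2 ('/'=63): chars_in_quartet=3 acc=0x3213F bytes_emitted=0
After char 3 ('a'=26): chars_in_quartet=4 acc=0xC84FDA -> emit C8 4F DA, reset; bytes_emitted=3
After char 4 ('V'=21): chars_in_quartet=1 acc=0x15 bytes_emitted=3
After char 5 ('7'=59): chars_in_quartet=2 acc=0x57B bytes_emitted=3
After char 6 ('4'=56): chars_in_quartet=3 acc=0x15EF8 bytes_emitted=3
After char 7 ('6'=58): chars_in_quartet=4 acc=0x57BE3A -> emit 57 BE 3A, reset; bytes_emitted=6
After char 8 ('o'=40): chars_in_quartet=1 acc=0x28 bytes_emitted=6
After char 9 ('2'=54): chars_in_quartet=2 acc=0xA36 bytes_emitted=6
After char 10 ('Y'=24): chars_in_quartet=3 acc=0x28D98 bytes_emitted=6
After char 11 ('4'=56): chars_in_quartet=4 acc=0xA36638 -> emit A3 66 38, reset; bytes_emitted=9
After char 12 ('Y'=24): chars_in_quartet=1 acc=0x18 bytes_emitted=9
After char 13 ('4'=56): chars_in_quartet=2 acc=0x638 bytes_emitted=9
After char 14 ('c'=28): chars_in_quartet=3 acc=0x18E1C bytes_emitted=9

Answer: 3 0x18E1C 9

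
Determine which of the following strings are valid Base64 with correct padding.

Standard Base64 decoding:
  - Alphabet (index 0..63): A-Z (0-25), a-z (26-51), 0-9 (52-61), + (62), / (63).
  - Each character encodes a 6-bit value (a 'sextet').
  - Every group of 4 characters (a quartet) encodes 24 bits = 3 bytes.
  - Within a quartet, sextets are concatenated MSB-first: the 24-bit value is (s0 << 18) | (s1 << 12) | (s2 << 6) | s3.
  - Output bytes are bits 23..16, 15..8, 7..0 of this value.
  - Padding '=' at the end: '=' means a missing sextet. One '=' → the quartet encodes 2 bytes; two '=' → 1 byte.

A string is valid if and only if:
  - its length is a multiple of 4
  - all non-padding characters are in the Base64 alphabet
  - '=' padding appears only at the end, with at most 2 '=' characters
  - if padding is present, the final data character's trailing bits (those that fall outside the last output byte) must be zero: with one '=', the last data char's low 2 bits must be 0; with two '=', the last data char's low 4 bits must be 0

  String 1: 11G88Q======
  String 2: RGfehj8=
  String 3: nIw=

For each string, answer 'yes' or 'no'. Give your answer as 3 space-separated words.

String 1: '11G88Q======' → invalid (6 pad chars (max 2))
String 2: 'RGfehj8=' → valid
String 3: 'nIw=' → valid

Answer: no yes yes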